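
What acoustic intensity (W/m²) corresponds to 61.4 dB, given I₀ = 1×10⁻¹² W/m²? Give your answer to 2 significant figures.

L = 10·log₁₀(I/I₀) ⇒ I = I₀·10^(L/10) = 10⁻¹² × 10^6.14.

1.4e-06 W/m²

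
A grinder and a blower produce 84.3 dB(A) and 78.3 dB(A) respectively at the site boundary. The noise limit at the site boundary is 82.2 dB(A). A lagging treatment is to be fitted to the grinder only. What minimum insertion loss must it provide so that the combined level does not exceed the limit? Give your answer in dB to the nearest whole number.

4 dB

Everything except the grinder sums to 10^(78.3/10) = 6.761e+07 in linear terms, 78.30 dB(A).
The limit corresponds to 10^(82.2/10) = 1.660e+08; subtracting the fixed part leaves 9.835e+07 for the grinder, i.e. 79.93 dB(A).
Required insertion loss = 84.3 − 79.93 = 4.37 dB.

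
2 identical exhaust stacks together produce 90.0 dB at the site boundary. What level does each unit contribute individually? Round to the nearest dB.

87 dB

Dividing the total intensity by 2 lowers the level by 10·log₁₀ 2 = 3.010 dB: L₁ = 90.0 − 3.010.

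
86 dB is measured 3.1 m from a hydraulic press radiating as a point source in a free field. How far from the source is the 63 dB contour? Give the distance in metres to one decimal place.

43.8 m

For a point source L₁ − L₂ = 20·log₁₀(r₂/r₁), so r₂ = r₁·10^((L₁−L₂)/20).
r₂ = 3.1·10^((86−63)/20) = 3.1·10^(23.0/20) = 43.79 m.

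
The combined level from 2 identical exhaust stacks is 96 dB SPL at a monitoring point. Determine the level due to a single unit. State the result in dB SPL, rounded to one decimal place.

2 equal contributions raise the level by 10·log₁₀ 2 = 3.010 dB, so each unit alone gives 96 − 3.010.

93.0 dB SPL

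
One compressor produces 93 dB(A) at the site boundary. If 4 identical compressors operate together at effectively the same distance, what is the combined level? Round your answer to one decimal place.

99.0 dB(A)

With 4 equal, uncorrelated contributions the intensity is 4× that of one unit, giving a rise of 10·log₁₀ 4.
L_total = 93 + 10·log₁₀(4) = 93 + 6.021 = 99.02 dB(A).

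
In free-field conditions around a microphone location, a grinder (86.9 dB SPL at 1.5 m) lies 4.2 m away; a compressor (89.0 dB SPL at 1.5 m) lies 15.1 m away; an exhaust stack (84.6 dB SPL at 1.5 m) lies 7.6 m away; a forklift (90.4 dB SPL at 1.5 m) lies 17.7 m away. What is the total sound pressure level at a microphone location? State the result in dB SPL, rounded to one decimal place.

Apply inverse-square spreading to bring every level to the receiver, then sum 10^(L/10).
grinder: 86.9 − 20·log₁₀(4.2/1.5) = 86.9 − 8.94 = 77.96 dB SPL.
compressor: 89.0 − 20·log₁₀(15.1/1.5) = 89.0 − 20.06 = 68.94 dB SPL.
exhaust stack: 84.6 − 20·log₁₀(7.6/1.5) = 84.6 − 14.09 = 70.51 dB SPL.
forklift: 90.4 − 20·log₁₀(17.7/1.5) = 90.4 − 21.44 = 68.96 dB SPL.
Σ 10^(L/10) = 8.942e+07 → L_total = 10·log₁₀(8.942e+07) = 79.51 dB SPL.

79.5 dB SPL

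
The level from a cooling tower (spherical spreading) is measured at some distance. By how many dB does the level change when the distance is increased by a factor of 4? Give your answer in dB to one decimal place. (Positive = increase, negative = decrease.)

With spherical spreading the level changes by −20·log₁₀(r₂/r₁).
ΔL = −20·log₁₀(4) = -12.04 dB.

-12.0 dB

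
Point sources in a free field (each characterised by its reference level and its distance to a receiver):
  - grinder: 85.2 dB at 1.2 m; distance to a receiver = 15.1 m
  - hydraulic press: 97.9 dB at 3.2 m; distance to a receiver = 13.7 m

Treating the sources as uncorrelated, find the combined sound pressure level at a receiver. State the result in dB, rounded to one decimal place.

First find each source's level at the receiver (point-source: −20·log₁₀(r/r_ref)), then combine on an intensity basis.
grinder: 85.2 − 20·log₁₀(15.1/1.2) = 85.2 − 22.00 = 63.20 dB.
hydraulic press: 97.9 − 20·log₁₀(13.7/3.2) = 97.9 − 12.63 = 85.27 dB.
Σ 10^(L/10) = 3.385e+08 → L_total = 10·log₁₀(3.385e+08) = 85.30 dB.

85.3 dB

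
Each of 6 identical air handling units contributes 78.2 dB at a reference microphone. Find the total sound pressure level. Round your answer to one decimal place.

L_total = L₁ + 10·log₁₀ N for N identical incoherent sources.
L_total = 78.2 + 10·log₁₀(6) = 78.2 + 7.782 = 85.98 dB.

86.0 dB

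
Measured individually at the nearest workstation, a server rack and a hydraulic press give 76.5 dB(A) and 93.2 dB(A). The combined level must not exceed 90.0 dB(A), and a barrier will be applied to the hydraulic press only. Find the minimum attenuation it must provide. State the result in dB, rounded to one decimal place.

3.4 dB

Fixed contribution from the other source: Σ 10^(L/10) = 10^(76.5/10) = 4.467e+07 (76.50 dB(A)).
The limit corresponds to 10^(90.0/10) = 1.000e+09; subtracting the fixed part leaves 9.553e+08 for the hydraulic press, i.e. 89.80 dB(A).
Required insertion loss = 93.2 − 89.80 = 3.40 dB.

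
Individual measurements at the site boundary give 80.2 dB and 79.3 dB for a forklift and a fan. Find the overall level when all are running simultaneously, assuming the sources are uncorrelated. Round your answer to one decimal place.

82.8 dB

For uncorrelated sources the intensities add, so convert each level to linear form, sum, and take 10·log₁₀ of the total.
Σ 10^(L/10) = 10^(80.2/10) + 10^(79.3/10) = 1.898e+08.
L_total = 10·log₁₀(1.898e+08) = 82.78 dB.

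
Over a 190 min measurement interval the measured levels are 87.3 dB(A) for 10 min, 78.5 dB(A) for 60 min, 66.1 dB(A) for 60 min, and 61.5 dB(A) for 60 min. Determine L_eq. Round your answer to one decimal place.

Weight each interval's intensity by its duration and average over T = 190 min:
Σ tᵢ·10^(Lᵢ/10) = 10·10^(87.3/10) + 60·10^(78.5/10) + 60·10^(66.1/10) + 60·10^(61.5/10) = 9.947e+09.
L_eq = 10·log₁₀(9.947e+09/190) = 77.19 dB(A).

77.2 dB(A)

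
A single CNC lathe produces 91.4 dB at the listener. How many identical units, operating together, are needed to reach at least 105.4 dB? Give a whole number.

N identical sources give L₁ + 10·log₁₀ N, so require 10·log₁₀ N ≥ 105.4 − 91.4 = 14.0 dB.
N ≥ 10^(14.0/10) = 25.119, so N = 26.

26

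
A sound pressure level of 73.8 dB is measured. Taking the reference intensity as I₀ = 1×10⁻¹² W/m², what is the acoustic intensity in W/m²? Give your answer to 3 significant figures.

2.40e-05 W/m²

L = 10·log₁₀(I/I₀) ⇒ I = I₀·10^(L/10) = 10⁻¹² × 10^7.38.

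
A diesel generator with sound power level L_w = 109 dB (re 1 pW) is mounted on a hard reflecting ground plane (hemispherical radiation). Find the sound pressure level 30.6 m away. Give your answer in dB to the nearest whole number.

Free-field hemispherical radiation: L_p = L_w − 10·log₁₀(2π·r²), r = 30.6 m.
2π·r² = 5883 m², 10·log₁₀ of that is 37.696 dB.
L_p = 109 − 37.696 = 71.30 dB.

71 dB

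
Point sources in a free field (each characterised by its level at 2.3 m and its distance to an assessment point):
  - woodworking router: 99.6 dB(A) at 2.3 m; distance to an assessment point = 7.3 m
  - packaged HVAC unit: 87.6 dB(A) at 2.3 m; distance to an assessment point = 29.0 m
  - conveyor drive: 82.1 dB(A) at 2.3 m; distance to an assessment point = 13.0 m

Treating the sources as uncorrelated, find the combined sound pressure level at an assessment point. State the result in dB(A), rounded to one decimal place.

First find each source's level at the receiver (point-source: −20·log₁₀(r/r_ref)), then combine on an intensity basis.
woodworking router: 99.6 − 20·log₁₀(7.3/2.3) = 99.6 − 10.03 = 89.57 dB(A).
packaged HVAC unit: 87.6 − 20·log₁₀(29.0/2.3) = 87.6 − 22.01 = 65.59 dB(A).
conveyor drive: 82.1 − 20·log₁₀(13.0/2.3) = 82.1 − 15.04 = 67.06 dB(A).
Σ 10^(L/10) = 9.140e+08 → L_total = 10·log₁₀(9.140e+08) = 89.61 dB(A).

89.6 dB(A)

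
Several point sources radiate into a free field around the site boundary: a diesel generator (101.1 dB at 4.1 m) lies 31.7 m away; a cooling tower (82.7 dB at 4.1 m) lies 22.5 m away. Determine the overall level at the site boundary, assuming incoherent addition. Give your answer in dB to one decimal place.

Apply inverse-square spreading to bring every level to the receiver, then sum 10^(L/10).
diesel generator: 101.1 − 20·log₁₀(31.7/4.1) = 101.1 − 17.77 = 83.33 dB.
cooling tower: 82.7 − 20·log₁₀(22.5/4.1) = 82.7 − 14.79 = 67.91 dB.
Σ 10^(L/10) = 2.217e+08 → L_total = 10·log₁₀(2.217e+08) = 83.46 dB.

83.5 dB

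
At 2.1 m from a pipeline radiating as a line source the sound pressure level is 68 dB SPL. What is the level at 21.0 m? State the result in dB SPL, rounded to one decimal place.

58.0 dB SPL

Line-source attenuation: ΔL = 10·log₁₀(r₂/r₁) = 10·log₁₀(21.0/2.1) = 10.000 dB.
L₂ = 68 − 10·log₁₀(21.0/2.1) = 68 − 10.000 = 58.00 dB SPL.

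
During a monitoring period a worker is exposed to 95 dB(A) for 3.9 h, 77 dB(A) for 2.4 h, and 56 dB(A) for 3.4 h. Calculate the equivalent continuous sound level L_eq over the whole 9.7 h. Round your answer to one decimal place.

91.1 dB(A)

The energy average is taken in the linear domain: L_eq = 10·log₁₀[(Σ tᵢ·10^(Lᵢ/10))/T], T = 9.7 h.
Σ tᵢ·10^(Lᵢ/10) = 3.9·10^(95/10) + 2.4·10^(77/10) + 3.4·10^(56/10) = 1.245e+10.
L_eq = 10·log₁₀(1.245e+10/9.7) = 91.09 dB(A).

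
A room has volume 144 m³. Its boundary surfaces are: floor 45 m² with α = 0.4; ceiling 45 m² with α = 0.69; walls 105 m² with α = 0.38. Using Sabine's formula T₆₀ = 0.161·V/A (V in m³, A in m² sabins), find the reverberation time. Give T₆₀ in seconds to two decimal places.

Summing Sᵢαᵢ: 45·0.4 + 45·0.69 + 105·0.38 = 88.95 m².
T₆₀ = 0.161 × 144 / 88.95 = 0.261 s.

0.26 s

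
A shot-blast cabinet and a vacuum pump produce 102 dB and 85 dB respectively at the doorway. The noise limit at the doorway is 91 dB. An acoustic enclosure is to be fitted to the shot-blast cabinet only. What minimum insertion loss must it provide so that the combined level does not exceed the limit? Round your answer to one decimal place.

Fixed contribution from the other source: Σ 10^(L/10) = 10^(85/10) = 3.162e+08 (85.00 dB).
To meet 91 dB overall, the treated shot-blast cabinet may contribute at most 10^(91/10) − 3.162e+08 = 9.427e+08, i.e. 89.74 dB.
Required insertion loss = 102 − 89.74 = 12.26 dB.

12.3 dB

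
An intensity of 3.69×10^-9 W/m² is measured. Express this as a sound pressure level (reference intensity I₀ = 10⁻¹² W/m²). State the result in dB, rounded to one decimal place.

35.7 dB

L = 10·log₁₀(I/I₀) = 10·log₁₀(3.69×10^-9/10⁻¹²) = 10·log₁₀(3.69×10^3).
L = 10·(0.5670 + 3) = 35.67 dB.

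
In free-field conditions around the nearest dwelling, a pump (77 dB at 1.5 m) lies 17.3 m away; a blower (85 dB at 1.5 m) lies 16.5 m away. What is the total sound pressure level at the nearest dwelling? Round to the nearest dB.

Propagate each source to the receiver with L = L_ref − 20·log₁₀(r/r_ref), then add intensities.
pump: 77 − 20·log₁₀(17.3/1.5) = 77 − 21.24 = 55.76 dB.
blower: 85 − 20·log₁₀(16.5/1.5) = 85 − 20.83 = 64.17 dB.
Σ 10^(L/10) = 2.990e+06 → L_total = 10·log₁₀(2.990e+06) = 64.76 dB.

65 dB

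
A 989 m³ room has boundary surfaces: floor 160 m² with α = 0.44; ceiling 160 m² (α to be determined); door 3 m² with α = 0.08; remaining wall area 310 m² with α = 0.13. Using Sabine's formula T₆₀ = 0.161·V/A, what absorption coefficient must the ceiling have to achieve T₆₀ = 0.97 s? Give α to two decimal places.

A = 0.161·V/T₆₀ = 0.161·989/0.97 = 164.15 m² sabins.
Absorption from the other surfaces = 160·0.44 + 3·0.08 + 310·0.13 = 110.94 m², so the ceiling must supply 53.21 m² over 160 m².
α = 53.21/160 = 0.333.

0.33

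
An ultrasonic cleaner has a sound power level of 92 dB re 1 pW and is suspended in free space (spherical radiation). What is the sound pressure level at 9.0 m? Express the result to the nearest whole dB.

Free-field spherical radiation: L_p = L_w − 10·log₁₀(4π·r²), r = 9.0 m.
4π·r² = 1018 m², 10·log₁₀ of that is 30.077 dB.
L_p = 92 − 30.077 = 61.92 dB.

62 dB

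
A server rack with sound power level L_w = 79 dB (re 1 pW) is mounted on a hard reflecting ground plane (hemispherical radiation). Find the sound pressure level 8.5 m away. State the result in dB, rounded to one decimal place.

52.4 dB

The power spreads over a hemisphere of area 2π·r², so L_p = L_w − 10·log₁₀(2π·r²).
2π·r² = 454 m², 10·log₁₀ of that is 26.570 dB.
L_p = 79 − 26.570 = 52.43 dB.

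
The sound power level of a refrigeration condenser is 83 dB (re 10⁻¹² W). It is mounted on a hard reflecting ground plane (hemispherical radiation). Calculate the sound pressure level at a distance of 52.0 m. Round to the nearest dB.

The power spreads over a hemisphere of area 2π·r², so L_p = L_w − 10·log₁₀(2π·r²).
2π·r² = 1.699e+04 m², 10·log₁₀ of that is 42.302 dB.
L_p = 83 − 42.302 = 40.70 dB.

41 dB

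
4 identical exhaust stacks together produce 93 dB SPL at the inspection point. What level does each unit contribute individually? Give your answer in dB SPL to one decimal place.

87.0 dB SPL

For N identical incoherent sources L_total = L₁ + 10·log₁₀ N, so L₁ = 93 − 10·log₁₀(4) = 93 − 6.021.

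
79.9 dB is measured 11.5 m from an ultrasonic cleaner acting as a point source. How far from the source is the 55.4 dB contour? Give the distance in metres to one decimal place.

193.1 m

The 24.5 dB drop corresponds to a distance ratio of 10^(24.5/20) for a point source.
r₂ = 11.5·10^((79.9−55.4)/20) = 11.5·10^(24.5/20) = 193.06 m.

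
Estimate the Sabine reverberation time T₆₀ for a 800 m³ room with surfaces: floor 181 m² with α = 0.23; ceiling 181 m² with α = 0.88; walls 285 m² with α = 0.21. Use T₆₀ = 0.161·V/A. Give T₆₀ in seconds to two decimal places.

Summing Sᵢαᵢ: 181·0.23 + 181·0.88 + 285·0.21 = 260.76 m².
T₆₀ = 0.161·V/A = 0.161·800/260.76 = 0.494 s.

0.49 s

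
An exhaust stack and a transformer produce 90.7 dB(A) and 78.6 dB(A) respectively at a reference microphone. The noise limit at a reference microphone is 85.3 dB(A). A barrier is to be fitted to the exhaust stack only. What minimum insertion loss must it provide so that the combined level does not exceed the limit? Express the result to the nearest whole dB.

The untreated sources together contribute 10^(78.6/10) = 7.244e+07, i.e. 78.60 dB(A).
The limit corresponds to 10^(85.3/10) = 3.388e+08; subtracting the fixed part leaves 2.664e+08 for the exhaust stack, i.e. 84.26 dB(A).
So the exhaust stack must be reduced from 90.7 to 84.26 dB(A): IL = 6.44 dB.

6 dB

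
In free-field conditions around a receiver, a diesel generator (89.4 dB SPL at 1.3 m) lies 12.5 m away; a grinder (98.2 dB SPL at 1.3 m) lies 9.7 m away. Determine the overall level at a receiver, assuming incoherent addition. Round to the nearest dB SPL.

81 dB SPL

Apply inverse-square spreading to bring every level to the receiver, then sum 10^(L/10).
diesel generator: 89.4 − 20·log₁₀(12.5/1.3) = 89.4 − 19.66 = 69.74 dB SPL.
grinder: 98.2 − 20·log₁₀(9.7/1.3) = 98.2 − 17.46 = 80.74 dB SPL.
Σ 10^(L/10) = 1.281e+08 → L_total = 10·log₁₀(1.281e+08) = 81.08 dB SPL.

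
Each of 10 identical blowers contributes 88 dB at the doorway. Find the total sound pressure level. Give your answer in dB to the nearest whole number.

98 dB

With 10 equal, uncorrelated contributions the intensity is 10× that of one unit, giving a rise of 10·log₁₀ 10.
L_total = 88 + 10·log₁₀(10) = 88 + 10.000 = 98.00 dB.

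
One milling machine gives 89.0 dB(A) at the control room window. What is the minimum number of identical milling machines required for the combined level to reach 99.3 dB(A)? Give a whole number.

The shortfall is 99.3 − 89.0 = 10.3 dB, and N units add 10·log₁₀ N, so need 10·log₁₀ N ≥ 10.3.
N ≥ 10^(10.3/10) = 10.715, so N = 11.

11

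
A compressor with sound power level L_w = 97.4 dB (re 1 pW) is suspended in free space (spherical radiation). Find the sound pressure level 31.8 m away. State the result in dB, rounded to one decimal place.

Free-field spherical radiation: L_p = L_w − 10·log₁₀(4π·r²), r = 31.8 m.
4π·r² = 1.271e+04 m², 10·log₁₀ of that is 41.041 dB.
L_p = 97.4 − 41.041 = 56.36 dB.

56.4 dB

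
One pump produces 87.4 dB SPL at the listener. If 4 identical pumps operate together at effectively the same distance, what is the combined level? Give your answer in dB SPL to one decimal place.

L_total = L₁ + 10·log₁₀ N for N identical incoherent sources.
L_total = 87.4 + 10·log₁₀(4) = 87.4 + 6.021 = 93.42 dB SPL.

93.4 dB SPL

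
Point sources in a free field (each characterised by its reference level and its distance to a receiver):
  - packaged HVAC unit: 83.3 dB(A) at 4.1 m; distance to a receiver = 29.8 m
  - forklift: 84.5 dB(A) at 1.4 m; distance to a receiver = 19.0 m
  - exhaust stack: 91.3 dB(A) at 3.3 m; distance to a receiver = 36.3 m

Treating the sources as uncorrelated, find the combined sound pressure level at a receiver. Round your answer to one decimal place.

Propagate each source to the receiver with L = L_ref − 20·log₁₀(r/r_ref), then add intensities.
packaged HVAC unit: 83.3 − 20·log₁₀(29.8/4.1) = 83.3 − 17.23 = 66.07 dB(A).
forklift: 84.5 − 20·log₁₀(19.0/1.4) = 84.5 − 22.65 = 61.85 dB(A).
exhaust stack: 91.3 − 20·log₁₀(36.3/3.3) = 91.3 − 20.83 = 70.47 dB(A).
Σ 10^(L/10) = 1.673e+07 → L_total = 10·log₁₀(1.673e+07) = 72.23 dB(A).

72.2 dB(A)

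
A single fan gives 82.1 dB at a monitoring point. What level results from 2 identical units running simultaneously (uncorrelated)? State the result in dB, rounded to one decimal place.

L_total = L₁ + 10·log₁₀ N for N identical incoherent sources.
L_total = 82.1 + 10·log₁₀(2) = 82.1 + 3.010 = 85.11 dB.

85.1 dB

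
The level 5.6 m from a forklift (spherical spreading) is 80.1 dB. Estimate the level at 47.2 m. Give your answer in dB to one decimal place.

For a point source, L₂ = L₁ − 20·log₁₀(r₂/r₁).
L₂ = 80.1 − 20·log₁₀(47.2/5.6) = 80.1 − 18.515 = 61.58 dB.

61.6 dB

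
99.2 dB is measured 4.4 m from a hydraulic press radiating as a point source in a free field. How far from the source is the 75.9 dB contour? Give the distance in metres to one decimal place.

64.3 m

Point-source spreading drops the level by 20·log₁₀(r₂/r₁); inverting, r₂/r₁ = 10^(ΔL/20).
r₂ = 4.4·10^((99.2−75.9)/20) = 4.4·10^(23.3/20) = 64.34 m.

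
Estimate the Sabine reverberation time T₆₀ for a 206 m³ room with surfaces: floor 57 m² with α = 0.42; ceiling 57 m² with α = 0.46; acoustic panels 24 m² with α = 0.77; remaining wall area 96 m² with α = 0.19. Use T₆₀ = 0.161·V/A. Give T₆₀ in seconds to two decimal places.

Summing Sᵢαᵢ: 57·0.42 + 57·0.46 + 24·0.77 + 96·0.19 = 86.88 m².
T₆₀ = 0.161 × 206 / 86.88 = 0.382 s.

0.38 s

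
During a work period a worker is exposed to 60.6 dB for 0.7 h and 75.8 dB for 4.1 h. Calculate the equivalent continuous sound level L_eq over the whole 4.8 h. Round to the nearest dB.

75 dB

L_eq = 10·log₁₀[(1/T)·Σ tᵢ·10^(Lᵢ/10)] with T = 4.8 h.
Σ tᵢ·10^(Lᵢ/10) = 0.7·10^(60.6/10) + 4.1·10^(75.8/10) = 1.567e+08.
L_eq = 10·log₁₀(1.567e+08/4.8) = 75.14 dB.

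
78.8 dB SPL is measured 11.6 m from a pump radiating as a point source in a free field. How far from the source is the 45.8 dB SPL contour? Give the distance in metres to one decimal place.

The 33.0 dB drop corresponds to a distance ratio of 10^(33.0/20) for a point source.
r₂ = 11.6·10^((78.8−45.8)/20) = 11.6·10^(33.0/20) = 518.15 m.

518.2 m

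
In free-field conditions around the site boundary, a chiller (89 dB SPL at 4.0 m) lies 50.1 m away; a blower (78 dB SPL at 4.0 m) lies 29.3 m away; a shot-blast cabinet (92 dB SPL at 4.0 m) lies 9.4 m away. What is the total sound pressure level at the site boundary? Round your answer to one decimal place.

Apply inverse-square spreading to bring every level to the receiver, then sum 10^(L/10).
chiller: 89 − 20·log₁₀(50.1/4.0) = 89 − 21.96 = 67.04 dB SPL.
blower: 78 − 20·log₁₀(29.3/4.0) = 78 − 17.30 = 60.70 dB SPL.
shot-blast cabinet: 92 − 20·log₁₀(9.4/4.0) = 92 − 7.42 = 84.58 dB SPL.
Σ 10^(L/10) = 2.932e+08 → L_total = 10·log₁₀(2.932e+08) = 84.67 dB SPL.

84.7 dB SPL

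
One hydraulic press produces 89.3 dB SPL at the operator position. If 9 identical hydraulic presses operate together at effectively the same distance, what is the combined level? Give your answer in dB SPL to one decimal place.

98.8 dB SPL

With 9 equal, uncorrelated contributions the intensity is 9× that of one unit, giving a rise of 10·log₁₀ 9.
L_total = 89.3 + 10·log₁₀(9) = 89.3 + 9.542 = 98.84 dB SPL.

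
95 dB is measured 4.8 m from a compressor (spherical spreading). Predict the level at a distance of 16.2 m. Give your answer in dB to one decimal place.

For a point source, L₂ = L₁ − 20·log₁₀(r₂/r₁).
L₂ = 95 − 20·log₁₀(16.2/4.8) = 95 − 10.565 = 84.43 dB.

84.4 dB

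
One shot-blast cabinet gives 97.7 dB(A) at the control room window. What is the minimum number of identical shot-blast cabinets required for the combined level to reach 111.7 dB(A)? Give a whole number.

Need L₁ + 10·log₁₀ N ≥ 111.7, i.e. log₁₀ N ≥ 1.40.
N ≥ 10^(14.0/10) = 25.119, so N = 26.

26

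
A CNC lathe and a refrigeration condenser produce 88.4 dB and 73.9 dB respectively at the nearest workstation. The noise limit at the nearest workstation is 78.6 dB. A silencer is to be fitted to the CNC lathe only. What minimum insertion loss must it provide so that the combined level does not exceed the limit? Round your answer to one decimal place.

11.6 dB

Everything except the CNC lathe sums to 10^(73.9/10) = 2.455e+07 in linear terms, 73.90 dB.
The limit corresponds to 10^(78.6/10) = 7.244e+07; subtracting the fixed part leaves 4.790e+07 for the CNC lathe, i.e. 76.80 dB.
So the CNC lathe must be reduced from 88.4 to 76.80 dB: IL = 11.60 dB.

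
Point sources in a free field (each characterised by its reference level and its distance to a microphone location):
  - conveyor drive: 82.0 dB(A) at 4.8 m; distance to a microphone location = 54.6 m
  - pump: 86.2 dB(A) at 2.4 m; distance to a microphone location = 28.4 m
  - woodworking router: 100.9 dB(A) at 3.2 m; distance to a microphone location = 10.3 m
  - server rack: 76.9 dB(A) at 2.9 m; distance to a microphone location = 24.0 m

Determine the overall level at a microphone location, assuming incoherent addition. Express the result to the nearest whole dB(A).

Propagate each source to the receiver with L = L_ref − 20·log₁₀(r/r_ref), then add intensities.
conveyor drive: 82.0 − 20·log₁₀(54.6/4.8) = 82.0 − 21.12 = 60.88 dB(A).
pump: 86.2 − 20·log₁₀(28.4/2.4) = 86.2 − 21.46 = 64.74 dB(A).
woodworking router: 100.9 − 20·log₁₀(10.3/3.2) = 100.9 − 10.15 = 90.75 dB(A).
server rack: 76.9 − 20·log₁₀(24.0/2.9) = 76.9 − 18.36 = 58.54 dB(A).
Σ 10^(L/10) = 1.192e+09 → L_total = 10·log₁₀(1.192e+09) = 90.76 dB(A).

91 dB(A)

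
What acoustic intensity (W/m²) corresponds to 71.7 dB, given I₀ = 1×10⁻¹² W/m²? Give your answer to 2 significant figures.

L = 10·log₁₀(I/I₀) ⇒ I = I₀·10^(L/10) = 10⁻¹² × 10^7.17.

1.5e-05 W/m²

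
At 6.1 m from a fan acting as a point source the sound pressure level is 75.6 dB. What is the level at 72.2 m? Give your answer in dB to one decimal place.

54.1 dB

Point-source attenuation: ΔL = 20·log₁₀(r₂/r₁) = 20·log₁₀(72.2/6.1) = 21.464 dB.
L₂ = 75.6 − 20·log₁₀(72.2/6.1) = 75.6 − 21.464 = 54.14 dB.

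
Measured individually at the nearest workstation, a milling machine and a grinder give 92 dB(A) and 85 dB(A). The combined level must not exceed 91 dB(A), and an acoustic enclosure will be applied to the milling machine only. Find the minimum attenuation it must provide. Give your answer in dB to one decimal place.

2.3 dB

Fixed contribution from the other source: Σ 10^(L/10) = 10^(85/10) = 3.162e+08 (85.00 dB(A)).
To meet 91 dB(A) overall, the treated milling machine may contribute at most 10^(91/10) − 3.162e+08 = 9.427e+08, i.e. 89.74 dB(A).
Required insertion loss = 92 − 89.74 = 2.26 dB.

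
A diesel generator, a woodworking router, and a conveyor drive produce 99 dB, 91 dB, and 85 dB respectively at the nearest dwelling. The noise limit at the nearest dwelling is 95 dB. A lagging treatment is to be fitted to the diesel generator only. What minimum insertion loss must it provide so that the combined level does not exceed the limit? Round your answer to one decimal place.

7.0 dB

Everything except the diesel generator sums to 10^(91/10) + 10^(85/10) = 1.575e+09 in linear terms, 91.97 dB.
The limit corresponds to 10^(95/10) = 3.162e+09; subtracting the fixed part leaves 1.587e+09 for the diesel generator, i.e. 92.01 dB.
So the diesel generator must be reduced from 99 to 92.01 dB: IL = 6.99 dB.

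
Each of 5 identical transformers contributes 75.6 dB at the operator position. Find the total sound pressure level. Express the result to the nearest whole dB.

N identical incoherent sources raise the level by 10·log₁₀ N.
L_total = 75.6 + 10·log₁₀(5) = 75.6 + 6.990 = 82.59 dB.

83 dB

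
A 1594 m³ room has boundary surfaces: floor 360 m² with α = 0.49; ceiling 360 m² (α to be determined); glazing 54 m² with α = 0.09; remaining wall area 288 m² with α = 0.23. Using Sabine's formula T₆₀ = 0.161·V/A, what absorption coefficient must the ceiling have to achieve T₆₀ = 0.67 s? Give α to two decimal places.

0.38

From T₆₀ = 0.161·V/A, the target T₆₀ = 0.67 s needs A = 0.161·1594/0.67 = 383.04 m².
Absorption from the other surfaces = 360·0.49 + 54·0.09 + 288·0.23 = 247.50 m², so the ceiling must supply 135.54 m² over 360 m².
α = 135.54/360 = 0.376.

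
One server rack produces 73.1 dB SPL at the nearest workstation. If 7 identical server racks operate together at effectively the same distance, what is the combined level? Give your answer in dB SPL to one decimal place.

81.6 dB SPL

With 7 equal, uncorrelated contributions the intensity is 7× that of one unit, giving a rise of 10·log₁₀ 7.
L_total = 73.1 + 10·log₁₀(7) = 73.1 + 8.451 = 81.55 dB SPL.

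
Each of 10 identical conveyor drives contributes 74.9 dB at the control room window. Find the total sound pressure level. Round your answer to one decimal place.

With 10 equal, uncorrelated contributions the intensity is 10× that of one unit, giving a rise of 10·log₁₀ 10.
L_total = 74.9 + 10·log₁₀(10) = 74.9 + 10.000 = 84.90 dB.

84.9 dB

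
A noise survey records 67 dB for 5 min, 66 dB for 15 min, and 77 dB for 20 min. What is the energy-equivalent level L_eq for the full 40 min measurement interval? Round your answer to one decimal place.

74.3 dB

L_eq = 10·log₁₀[(1/T)·Σ tᵢ·10^(Lᵢ/10)] with T = 40 min.
Σ tᵢ·10^(Lᵢ/10) = 5·10^(67/10) + 15·10^(66/10) + 20·10^(77/10) = 1.087e+09.
L_eq = 10·log₁₀(1.087e+09/40) = 74.34 dB.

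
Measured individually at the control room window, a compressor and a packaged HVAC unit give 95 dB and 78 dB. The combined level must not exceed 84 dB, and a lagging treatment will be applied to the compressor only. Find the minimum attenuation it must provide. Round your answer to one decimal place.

12.3 dB

Everything except the compressor sums to 10^(78/10) = 6.310e+07 in linear terms, 78.00 dB.
The limit corresponds to 10^(84/10) = 2.512e+08; subtracting the fixed part leaves 1.881e+08 for the compressor, i.e. 82.74 dB.
So the compressor must be reduced from 95 to 82.74 dB: IL = 12.26 dB.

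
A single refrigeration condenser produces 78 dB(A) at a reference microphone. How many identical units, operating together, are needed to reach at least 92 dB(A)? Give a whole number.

26

The shortfall is 92 − 78 = 14.0 dB, and N units add 10·log₁₀ N, so need 10·log₁₀ N ≥ 14.0.
N ≥ 10^(14.0/10) = 25.119, so N = 26.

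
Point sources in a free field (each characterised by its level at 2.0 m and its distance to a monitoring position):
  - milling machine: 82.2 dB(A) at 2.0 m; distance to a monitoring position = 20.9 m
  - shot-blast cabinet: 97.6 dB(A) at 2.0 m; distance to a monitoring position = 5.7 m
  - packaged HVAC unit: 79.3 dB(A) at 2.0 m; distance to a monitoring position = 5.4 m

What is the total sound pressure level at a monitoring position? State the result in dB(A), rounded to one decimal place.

First find each source's level at the receiver (point-source: −20·log₁₀(r/r_ref)), then combine on an intensity basis.
milling machine: 82.2 − 20·log₁₀(20.9/2.0) = 82.2 − 20.38 = 61.82 dB(A).
shot-blast cabinet: 97.6 − 20·log₁₀(5.7/2.0) = 97.6 − 9.10 = 88.50 dB(A).
packaged HVAC unit: 79.3 − 20·log₁₀(5.4/2.0) = 79.3 − 8.63 = 70.67 dB(A).
Σ 10^(L/10) = 7.216e+08 → L_total = 10·log₁₀(7.216e+08) = 88.58 dB(A).

88.6 dB(A)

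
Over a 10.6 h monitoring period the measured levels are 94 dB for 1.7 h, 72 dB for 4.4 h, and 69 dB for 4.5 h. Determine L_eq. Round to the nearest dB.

L_eq = 10·log₁₀[(1/T)·Σ tᵢ·10^(Lᵢ/10)] with T = 10.6 h.
Σ tᵢ·10^(Lᵢ/10) = 1.7·10^(94/10) + 4.4·10^(72/10) + 4.5·10^(69/10) = 4.376e+09.
L_eq = 10·log₁₀(4.376e+09/10.6) = 86.16 dB.

86 dB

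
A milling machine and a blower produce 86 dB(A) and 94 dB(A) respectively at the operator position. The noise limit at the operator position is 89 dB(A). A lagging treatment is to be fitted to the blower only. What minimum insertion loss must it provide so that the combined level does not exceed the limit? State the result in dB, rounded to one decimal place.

The untreated sources together contribute 10^(86/10) = 3.981e+08, i.e. 86.00 dB(A).
The limit corresponds to 10^(89/10) = 7.943e+08; subtracting the fixed part leaves 3.962e+08 for the blower, i.e. 85.98 dB(A).
So the blower must be reduced from 94 to 85.98 dB(A): IL = 8.02 dB.

8.0 dB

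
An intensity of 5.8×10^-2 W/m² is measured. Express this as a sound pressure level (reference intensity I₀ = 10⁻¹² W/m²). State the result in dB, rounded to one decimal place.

L = 10·log₁₀(I/I₀) = 10·log₁₀(5.8×10^-2/10⁻¹²) = 10·log₁₀(5.8×10^10).
L = 10·(0.7634 + 10) = 107.63 dB.

107.6 dB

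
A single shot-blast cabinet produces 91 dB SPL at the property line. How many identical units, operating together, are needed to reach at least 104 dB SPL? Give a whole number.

The shortfall is 104 − 91 = 13.0 dB, and N units add 10·log₁₀ N, so need 10·log₁₀ N ≥ 13.0.
N ≥ 10^(13.0/10) = 19.953, so N = 20.

20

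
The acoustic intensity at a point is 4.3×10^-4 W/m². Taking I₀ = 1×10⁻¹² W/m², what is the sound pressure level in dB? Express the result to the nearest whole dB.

86 dB

I/I₀ = 4.3×10^-4/10⁻¹² = 4.3×10^8, and L = 10·log₁₀(I/I₀).
L = 10·(0.6335 + 8) = 86.33 dB.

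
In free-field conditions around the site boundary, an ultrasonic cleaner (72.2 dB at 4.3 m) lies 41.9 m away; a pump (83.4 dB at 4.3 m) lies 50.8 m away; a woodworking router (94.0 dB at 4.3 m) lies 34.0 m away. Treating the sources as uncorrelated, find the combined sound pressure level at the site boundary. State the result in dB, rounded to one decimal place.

76.2 dB

Apply inverse-square spreading to bring every level to the receiver, then sum 10^(L/10).
ultrasonic cleaner: 72.2 − 20·log₁₀(41.9/4.3) = 72.2 − 19.77 = 52.43 dB.
pump: 83.4 − 20·log₁₀(50.8/4.3) = 83.4 − 21.45 = 61.95 dB.
woodworking router: 94.0 − 20·log₁₀(34.0/4.3) = 94.0 − 17.96 = 76.04 dB.
Σ 10^(L/10) = 4.192e+07 → L_total = 10·log₁₀(4.192e+07) = 76.22 dB.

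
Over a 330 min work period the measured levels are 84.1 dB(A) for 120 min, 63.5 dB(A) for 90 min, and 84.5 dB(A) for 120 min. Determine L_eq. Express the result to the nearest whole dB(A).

The energy average is taken in the linear domain: L_eq = 10·log₁₀[(Σ tᵢ·10^(Lᵢ/10))/T], T = 330 min.
Σ tᵢ·10^(Lᵢ/10) = 120·10^(84.1/10) + 90·10^(63.5/10) + 120·10^(84.5/10) = 6.487e+10.
L_eq = 10·log₁₀(6.487e+10/330) = 82.94 dB(A).

83 dB(A)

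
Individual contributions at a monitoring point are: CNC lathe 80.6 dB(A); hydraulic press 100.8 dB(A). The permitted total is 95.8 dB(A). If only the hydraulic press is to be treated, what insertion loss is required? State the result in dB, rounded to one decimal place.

5.1 dB

Fixed contribution from the other source: Σ 10^(L/10) = 10^(80.6/10) = 1.148e+08 (80.60 dB(A)).
To meet 95.8 dB(A) overall, the treated hydraulic press may contribute at most 10^(95.8/10) − 1.148e+08 = 3.687e+09, i.e. 95.67 dB(A).
So the hydraulic press must be reduced from 100.8 to 95.67 dB(A): IL = 5.13 dB.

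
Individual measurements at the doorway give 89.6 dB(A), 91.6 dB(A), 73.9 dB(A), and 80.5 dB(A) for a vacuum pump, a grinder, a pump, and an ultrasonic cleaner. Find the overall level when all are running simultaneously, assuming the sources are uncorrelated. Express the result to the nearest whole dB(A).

94 dB(A)

For uncorrelated sources the intensities add, so convert each level to linear form, sum, and take 10·log₁₀ of the total.
Σ 10^(L/10) = 10^(89.6/10) + 10^(91.6/10) + 10^(73.9/10) + 10^(80.5/10) = 2.494e+09.
L_total = 10·log₁₀(2.494e+09) = 93.97 dB(A).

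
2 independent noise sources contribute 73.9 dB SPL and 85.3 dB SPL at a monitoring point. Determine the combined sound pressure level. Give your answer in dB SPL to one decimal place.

Incoherent sources combine by intensity addition: L_total = 10·log₁₀(Σ 10^(L_i/10)).
Σ 10^(L/10) = 10^(73.9/10) + 10^(85.3/10) = 3.634e+08.
L_total = 10·log₁₀(3.634e+08) = 85.60 dB SPL.

85.6 dB SPL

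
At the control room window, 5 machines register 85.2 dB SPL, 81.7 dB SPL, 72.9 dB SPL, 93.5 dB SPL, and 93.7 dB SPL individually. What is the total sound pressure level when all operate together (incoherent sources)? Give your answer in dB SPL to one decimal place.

97.1 dB SPL

For uncorrelated sources the intensities add, so convert each level to linear form, sum, and take 10·log₁₀ of the total.
Σ 10^(L/10) = 10^(85.2/10) + 10^(81.7/10) + 10^(72.9/10) + 10^(93.5/10) + 10^(93.7/10) = 5.081e+09.
L_total = 10·log₁₀(5.081e+09) = 97.06 dB SPL.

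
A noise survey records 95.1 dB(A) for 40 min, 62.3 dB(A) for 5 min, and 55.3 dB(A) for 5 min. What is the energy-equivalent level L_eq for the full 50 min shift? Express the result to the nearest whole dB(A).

Weight each interval's intensity by its duration and average over T = 50 min:
Σ tᵢ·10^(Lᵢ/10) = 40·10^(95.1/10) + 5·10^(62.3/10) + 5·10^(55.3/10) = 1.294e+11.
L_eq = 10·log₁₀(1.294e+11/50) = 94.13 dB(A).

94 dB(A)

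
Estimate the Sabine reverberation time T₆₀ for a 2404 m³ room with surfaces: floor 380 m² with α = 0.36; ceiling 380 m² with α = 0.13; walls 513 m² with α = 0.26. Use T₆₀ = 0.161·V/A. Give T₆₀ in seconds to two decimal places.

Total absorption A = 380·0.36 + 380·0.13 + 513·0.26 = 319.58 m² sabins.
T₆₀ = 0.161 × 2404 / 319.58 = 1.211 s.

1.21 s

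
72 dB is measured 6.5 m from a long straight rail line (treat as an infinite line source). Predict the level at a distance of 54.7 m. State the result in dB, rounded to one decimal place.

For a line source, L₂ = L₁ − 10·log₁₀(r₂/r₁).
L₂ = 72 − 10·log₁₀(54.7/6.5) = 72 − 9.251 = 62.75 dB.

62.7 dB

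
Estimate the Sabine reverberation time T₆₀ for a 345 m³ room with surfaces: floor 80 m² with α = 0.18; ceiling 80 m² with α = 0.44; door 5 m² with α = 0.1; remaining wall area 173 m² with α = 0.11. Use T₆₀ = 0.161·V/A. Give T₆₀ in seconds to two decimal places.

A = Σ Sᵢαᵢ = 80·0.18 + 80·0.44 + 5·0.1 + 173·0.11 = 69.13 m².
T₆₀ = 0.161 × 345 / 69.13 = 0.803 s.

0.80 s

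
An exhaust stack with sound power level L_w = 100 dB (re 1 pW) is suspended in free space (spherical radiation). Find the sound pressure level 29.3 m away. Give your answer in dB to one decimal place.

L_p = L_w − 10·log₁₀(4π·r²) with r = 29.3 m.
4π·r² = 1.079e+04 m², 10·log₁₀ of that is 40.329 dB.
L_p = 100 − 40.329 = 59.67 dB.

59.7 dB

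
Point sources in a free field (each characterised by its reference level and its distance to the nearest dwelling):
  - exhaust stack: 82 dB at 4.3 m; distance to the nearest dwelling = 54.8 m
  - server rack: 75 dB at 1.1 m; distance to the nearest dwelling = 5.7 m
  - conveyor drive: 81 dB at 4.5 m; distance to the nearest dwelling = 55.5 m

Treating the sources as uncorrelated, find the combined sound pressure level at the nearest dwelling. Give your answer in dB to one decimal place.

64.7 dB

First find each source's level at the receiver (point-source: −20·log₁₀(r/r_ref)), then combine on an intensity basis.
exhaust stack: 82 − 20·log₁₀(54.8/4.3) = 82 − 22.11 = 59.89 dB.
server rack: 75 − 20·log₁₀(5.7/1.1) = 75 − 14.29 = 60.71 dB.
conveyor drive: 81 − 20·log₁₀(55.5/4.5) = 81 − 21.82 = 59.18 dB.
Σ 10^(L/10) = 2.981e+06 → L_total = 10·log₁₀(2.981e+06) = 64.74 dB.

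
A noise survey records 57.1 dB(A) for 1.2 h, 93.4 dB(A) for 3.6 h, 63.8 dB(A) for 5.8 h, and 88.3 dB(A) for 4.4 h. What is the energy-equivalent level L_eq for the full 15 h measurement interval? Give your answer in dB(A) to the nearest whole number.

89 dB(A)

The energy average is taken in the linear domain: L_eq = 10·log₁₀[(Σ tᵢ·10^(Lᵢ/10))/T], T = 15 h.
Σ tᵢ·10^(Lᵢ/10) = 1.2·10^(57.1/10) + 3.6·10^(93.4/10) + 5.8·10^(63.8/10) + 4.4·10^(88.3/10) = 1.087e+10.
L_eq = 10·log₁₀(1.087e+10/15) = 88.60 dB(A).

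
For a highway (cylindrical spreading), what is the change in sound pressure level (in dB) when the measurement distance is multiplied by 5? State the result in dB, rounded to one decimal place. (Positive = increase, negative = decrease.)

With cylindrical spreading the level changes by −10·log₁₀(r₂/r₁).
ΔL = −10·log₁₀(5) = -6.99 dB.

-7.0 dB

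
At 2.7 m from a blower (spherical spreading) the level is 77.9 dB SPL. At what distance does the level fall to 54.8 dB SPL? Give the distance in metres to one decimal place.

The 23.1 dB drop corresponds to a distance ratio of 10^(23.1/20) for a point source.
r₂ = 2.7·10^((77.9−54.8)/20) = 2.7·10^(23.1/20) = 38.58 m.

38.6 m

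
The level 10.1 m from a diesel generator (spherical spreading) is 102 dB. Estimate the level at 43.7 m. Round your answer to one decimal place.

Spherical spreading from a point source gives a 20·log₁₀(r₂/r₁) drop.
L₂ = 102 − 20·log₁₀(43.7/10.1) = 102 − 12.723 = 89.28 dB.

89.3 dB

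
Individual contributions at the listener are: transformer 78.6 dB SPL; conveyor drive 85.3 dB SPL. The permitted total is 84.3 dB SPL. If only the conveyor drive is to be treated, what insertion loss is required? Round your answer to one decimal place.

The untreated sources together contribute 10^(78.6/10) = 7.244e+07, i.e. 78.60 dB SPL.
The limit corresponds to 10^(84.3/10) = 2.692e+08; subtracting the fixed part leaves 1.967e+08 for the conveyor drive, i.e. 82.94 dB SPL.
Required insertion loss = 85.3 − 82.94 = 2.36 dB.

2.4 dB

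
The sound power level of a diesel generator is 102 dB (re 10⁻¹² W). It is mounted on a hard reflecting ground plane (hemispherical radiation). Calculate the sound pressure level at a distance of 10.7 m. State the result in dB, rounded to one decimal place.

The power spreads over a hemisphere of area 2π·r², so L_p = L_w − 10·log₁₀(2π·r²).
2π·r² = 719.4 m², 10·log₁₀ of that is 28.569 dB.
L_p = 102 − 28.569 = 73.43 dB.

73.4 dB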